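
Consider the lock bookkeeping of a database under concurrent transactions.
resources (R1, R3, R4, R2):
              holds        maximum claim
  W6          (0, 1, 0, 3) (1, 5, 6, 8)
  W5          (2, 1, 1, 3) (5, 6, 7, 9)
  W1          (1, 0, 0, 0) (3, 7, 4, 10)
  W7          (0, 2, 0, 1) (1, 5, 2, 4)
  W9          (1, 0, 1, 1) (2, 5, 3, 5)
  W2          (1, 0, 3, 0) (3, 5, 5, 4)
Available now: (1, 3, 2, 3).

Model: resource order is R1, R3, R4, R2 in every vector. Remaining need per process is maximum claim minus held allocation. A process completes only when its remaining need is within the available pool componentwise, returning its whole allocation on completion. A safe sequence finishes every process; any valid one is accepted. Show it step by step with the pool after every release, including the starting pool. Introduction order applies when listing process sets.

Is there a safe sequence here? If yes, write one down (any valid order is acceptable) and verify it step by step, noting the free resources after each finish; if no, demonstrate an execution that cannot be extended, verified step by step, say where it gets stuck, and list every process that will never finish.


SAFE. One safe sequence: W7, W9, W2, W6, W5, W1.
Key observation: the order's first zero-slack moment is W7 ((1, 3, 2, 3) needed, (1, 3, 2, 3) free — a requested resource with nothing to spare).
Step-by-step check:
  pool = (1, 3, 2, 3)
  W7: need (1, 3, 2, 3) fits (1, 3, 2, 3); releases (0, 2, 0, 1), pool now (1, 5, 2, 4)
  W9: need (1, 5, 2, 4) fits (1, 5, 2, 4); releases (1, 0, 1, 1), pool now (2, 5, 3, 5)
  W2: need (2, 5, 2, 4) fits (2, 5, 3, 5); releases (1, 0, 3, 0), pool now (3, 5, 6, 5)
  W6: need (1, 4, 6, 5) fits (3, 5, 6, 5); releases (0, 1, 0, 3), pool now (3, 6, 6, 8)
  W5: need (3, 5, 6, 6) fits (3, 6, 6, 8); releases (2, 1, 1, 3), pool now (5, 7, 7, 11)
  W1: need (2, 7, 4, 10) fits (5, 7, 7, 11); releases (1, 0, 0, 0), pool now (6, 7, 7, 11)


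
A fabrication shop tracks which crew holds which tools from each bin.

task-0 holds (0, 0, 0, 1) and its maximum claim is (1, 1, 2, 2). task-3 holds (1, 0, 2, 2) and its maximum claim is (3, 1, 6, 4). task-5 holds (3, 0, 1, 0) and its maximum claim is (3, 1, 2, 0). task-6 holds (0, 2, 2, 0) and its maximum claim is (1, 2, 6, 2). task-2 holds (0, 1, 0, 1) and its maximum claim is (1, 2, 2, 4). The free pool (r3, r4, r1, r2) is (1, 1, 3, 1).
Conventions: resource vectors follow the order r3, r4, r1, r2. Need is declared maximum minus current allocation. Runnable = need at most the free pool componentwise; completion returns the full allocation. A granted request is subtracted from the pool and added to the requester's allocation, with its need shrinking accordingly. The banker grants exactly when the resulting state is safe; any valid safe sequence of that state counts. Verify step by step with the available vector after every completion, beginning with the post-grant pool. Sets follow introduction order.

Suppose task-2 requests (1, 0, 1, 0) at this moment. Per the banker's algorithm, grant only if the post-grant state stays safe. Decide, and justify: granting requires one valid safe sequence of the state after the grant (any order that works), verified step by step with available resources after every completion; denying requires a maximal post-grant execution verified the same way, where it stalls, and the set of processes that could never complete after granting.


DENY. Granting would leave the state unsafe.
Key observation: after task-5, task-0 the pool peaks at (3, 1, 3, 2), and each blocked process is short somewhere: task-3 on r1; task-6 on r1; task-2 on r2.
After a pretend grant, a maximal execution: task-5, task-0 — then nothing else fits. Walking it through:
  pool = (0, 1, 2, 1)
  task-5: need (0, 1, 1, 0) fits (0, 1, 2, 1); releases (3, 0, 1, 0), pool now (3, 1, 3, 1)
  task-0: need (1, 1, 2, 1) fits (3, 1, 3, 1); releases (0, 0, 0, 1), pool now (3, 1, 3, 2)
  task-3 cannot run: need (2, 1, 4, 2) vs free (3, 1, 3, 2) (insufficient r1)
  task-6 cannot run: need (1, 0, 4, 2) vs free (3, 1, 3, 2) (insufficient r1)
  task-2 cannot run: need (0, 1, 1, 3) vs free (3, 1, 3, 2) (insufficient r2)
Processes that could never finish after the grant: task-3, task-6 and task-2.


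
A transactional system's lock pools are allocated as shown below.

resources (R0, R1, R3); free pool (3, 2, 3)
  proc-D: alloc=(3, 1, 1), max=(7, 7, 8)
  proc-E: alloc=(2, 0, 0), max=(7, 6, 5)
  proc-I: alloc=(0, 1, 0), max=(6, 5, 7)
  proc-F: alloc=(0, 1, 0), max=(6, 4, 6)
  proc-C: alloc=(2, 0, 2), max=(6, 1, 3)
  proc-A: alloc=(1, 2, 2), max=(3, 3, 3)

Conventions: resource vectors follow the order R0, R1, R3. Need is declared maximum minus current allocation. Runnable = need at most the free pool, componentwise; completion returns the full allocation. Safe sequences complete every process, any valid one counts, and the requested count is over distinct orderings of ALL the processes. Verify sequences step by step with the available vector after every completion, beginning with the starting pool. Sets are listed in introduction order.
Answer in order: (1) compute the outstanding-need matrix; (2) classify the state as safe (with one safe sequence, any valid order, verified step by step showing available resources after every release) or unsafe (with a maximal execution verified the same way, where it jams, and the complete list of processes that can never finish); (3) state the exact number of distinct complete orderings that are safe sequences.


(1) Remaining need (order R0, R1, R3):
  proc-D: (4, 6, 7)
  proc-E: (5, 6, 5)
  proc-I: (6, 4, 7)
  proc-F: (6, 3, 6)
  proc-C: (4, 1, 1)
  proc-A: (2, 1, 1)
(2) SAFE — a valid safe sequence is proc-A, proc-C, proc-I, proc-F, proc-E, proc-D.
Key observation: proc-C is the earliest step where a requested resource binds exactly: need (4, 1, 1), pool (4, 4, 5) at its turn.
Step-by-step check:
  pool = (3, 2, 3)
  run proc-A (needs (2, 1, 1), free (3, 2, 3)); after release of (1, 2, 2) the pool is (4, 4, 5)
  run proc-C (needs (4, 1, 1), free (4, 4, 5)); after release of (2, 0, 2) the pool is (6, 4, 7)
  run proc-I (needs (6, 4, 7), free (6, 4, 7)); after release of (0, 1, 0) the pool is (6, 5, 7)
  run proc-F (needs (6, 3, 6), free (6, 5, 7)); after release of (0, 1, 0) the pool is (6, 6, 7)
  run proc-E (needs (5, 6, 5), free (6, 6, 7)); after release of (2, 0, 0) the pool is (8, 6, 7)
  run proc-D (needs (4, 6, 7), free (8, 6, 7)); after release of (3, 1, 1) the pool is (11, 7, 8)
(3) Precisely 4 of the possible complete orderings are safe sequences.


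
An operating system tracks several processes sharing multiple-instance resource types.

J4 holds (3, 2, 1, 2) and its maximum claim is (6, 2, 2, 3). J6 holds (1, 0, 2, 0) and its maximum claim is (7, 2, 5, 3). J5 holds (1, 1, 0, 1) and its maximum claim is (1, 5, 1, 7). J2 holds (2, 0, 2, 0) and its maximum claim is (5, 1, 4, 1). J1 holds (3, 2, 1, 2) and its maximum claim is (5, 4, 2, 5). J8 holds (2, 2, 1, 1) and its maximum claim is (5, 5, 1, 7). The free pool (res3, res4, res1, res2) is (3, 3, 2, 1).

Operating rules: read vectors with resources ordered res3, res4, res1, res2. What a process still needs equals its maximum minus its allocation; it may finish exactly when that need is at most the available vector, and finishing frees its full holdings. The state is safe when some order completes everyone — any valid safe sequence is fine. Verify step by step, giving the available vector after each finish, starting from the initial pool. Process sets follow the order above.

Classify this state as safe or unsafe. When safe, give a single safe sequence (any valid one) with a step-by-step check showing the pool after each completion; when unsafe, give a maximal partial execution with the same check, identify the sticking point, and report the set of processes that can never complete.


UNSAFE — no complete ordering exists.
Key observation: the pool after J4, J6, J1, J2 is (12, 7, 8, 5); every surviving request exceeds it in res2, so progress ends there.
A maximal execution: J4, J6, J1, J2 — then nothing else fits. Check, step by step:
  pool = (3, 3, 2, 1)
  J4 needs (3, 0, 1, 1) <= (3, 3, 2, 1) -> finishes; pool += (3, 2, 1, 2) = (6, 5, 3, 3)
  J6 needs (6, 2, 3, 3) <= (6, 5, 3, 3) -> finishes; pool += (1, 0, 2, 0) = (7, 5, 5, 3)
  J1 needs (2, 2, 1, 3) <= (7, 5, 5, 3) -> finishes; pool += (3, 2, 1, 2) = (10, 7, 6, 5)
  J2 needs (3, 1, 2, 1) <= (10, 7, 6, 5) -> finishes; pool += (2, 0, 2, 0) = (12, 7, 8, 5)
  J5 cannot run: need (0, 4, 1, 6) vs free (12, 7, 8, 5) (insufficient res2)
  J8 cannot run: need (3, 3, 0, 6) vs free (12, 7, 8, 5) (insufficient res2)
Processes that can never finish: J5 and J8.


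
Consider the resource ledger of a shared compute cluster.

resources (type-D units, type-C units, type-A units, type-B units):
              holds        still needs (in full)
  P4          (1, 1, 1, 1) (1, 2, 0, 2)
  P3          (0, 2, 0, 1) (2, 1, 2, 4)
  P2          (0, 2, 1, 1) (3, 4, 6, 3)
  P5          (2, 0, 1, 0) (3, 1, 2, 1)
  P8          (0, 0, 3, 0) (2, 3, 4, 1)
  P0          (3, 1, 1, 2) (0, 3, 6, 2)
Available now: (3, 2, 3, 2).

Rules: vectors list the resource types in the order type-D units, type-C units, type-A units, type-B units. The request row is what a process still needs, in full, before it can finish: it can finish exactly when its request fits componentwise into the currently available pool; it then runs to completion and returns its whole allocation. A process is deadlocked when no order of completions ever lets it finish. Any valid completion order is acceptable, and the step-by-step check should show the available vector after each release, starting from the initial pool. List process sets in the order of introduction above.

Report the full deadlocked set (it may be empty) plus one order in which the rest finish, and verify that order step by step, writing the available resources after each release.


Nothing here is deadlocked.
Key observation: P4 leads a chain of completions in which each release enables another process.
A valid finishing order for the others: P4, P8, P0, P3, P5, P2. Verifying each step:
  pool = (3, 2, 3, 2)
  P4 needs (1, 2, 0, 2) <= (3, 2, 3, 2) -> finishes; pool += (1, 1, 1, 1) = (4, 3, 4, 3)
  P8 needs (2, 3, 4, 1) <= (4, 3, 4, 3) -> finishes; pool += (0, 0, 3, 0) = (4, 3, 7, 3)
  P0 needs (0, 3, 6, 2) <= (4, 3, 7, 3) -> finishes; pool += (3, 1, 1, 2) = (7, 4, 8, 5)
  P3 needs (2, 1, 2, 4) <= (7, 4, 8, 5) -> finishes; pool += (0, 2, 0, 1) = (7, 6, 8, 6)
  P5 needs (3, 1, 2, 1) <= (7, 6, 8, 6) -> finishes; pool += (2, 0, 1, 0) = (9, 6, 9, 6)
  P2 needs (3, 4, 6, 3) <= (9, 6, 9, 6) -> finishes; pool += (0, 2, 1, 1) = (9, 8, 10, 7)


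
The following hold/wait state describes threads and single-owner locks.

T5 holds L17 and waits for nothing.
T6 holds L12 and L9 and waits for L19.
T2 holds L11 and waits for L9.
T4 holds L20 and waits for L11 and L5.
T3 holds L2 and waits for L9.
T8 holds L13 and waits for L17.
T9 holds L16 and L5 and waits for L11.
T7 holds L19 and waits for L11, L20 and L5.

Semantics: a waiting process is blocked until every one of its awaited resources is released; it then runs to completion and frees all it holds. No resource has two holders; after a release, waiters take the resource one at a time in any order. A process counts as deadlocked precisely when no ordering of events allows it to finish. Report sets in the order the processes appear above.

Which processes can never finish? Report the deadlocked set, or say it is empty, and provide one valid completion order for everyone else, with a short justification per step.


The deadlocked set is T6, T2, T4, T3, T9 and T7.
Key observation: the knot is the closed ring of waits T6 -> T7 -> T2 -> T6; T4 and T9 are caught in further circular waits and T3 waits into the deadlock from upstream.
One completion order for the rest: T5, T8.
Verifying each step:
  run T5 (it waits on nothing); releases L17
  run T8 (all its waits — L17 — are resolved); releases L13


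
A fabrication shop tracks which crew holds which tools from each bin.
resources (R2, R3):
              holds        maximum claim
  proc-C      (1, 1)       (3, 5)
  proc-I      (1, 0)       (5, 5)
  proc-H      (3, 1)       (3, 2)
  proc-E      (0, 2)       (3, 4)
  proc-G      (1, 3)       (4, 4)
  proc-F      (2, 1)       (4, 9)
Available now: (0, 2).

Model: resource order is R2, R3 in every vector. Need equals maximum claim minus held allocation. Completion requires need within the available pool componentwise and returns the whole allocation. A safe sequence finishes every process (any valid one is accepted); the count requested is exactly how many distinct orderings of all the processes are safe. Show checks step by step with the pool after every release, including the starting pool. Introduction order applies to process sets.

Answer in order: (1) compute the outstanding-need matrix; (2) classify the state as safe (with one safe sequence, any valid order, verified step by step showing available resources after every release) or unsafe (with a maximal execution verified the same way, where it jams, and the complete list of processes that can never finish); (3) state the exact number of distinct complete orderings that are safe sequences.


(1) Outstanding need per process (order R2, R3):
  proc-C: (2, 4)
  proc-I: (4, 5)
  proc-H: (0, 1)
  proc-E: (3, 2)
  proc-G: (3, 1)
  proc-F: (2, 8)
(2) SAFE. One safe sequence: proc-H, proc-G, proc-I, proc-C, proc-E, proc-F.
Key observation: proc-G is the earliest step where a requested resource binds exactly: need (3, 1), pool (3, 3) at its turn.
Check, step by step:
  pool = (0, 2)
  proc-H: need (0, 1) fits (0, 2); releases (3, 1), pool now (3, 3)
  proc-G: need (3, 1) fits (3, 3); releases (1, 3), pool now (4, 6)
  proc-I: need (4, 5) fits (4, 6); releases (1, 0), pool now (5, 6)
  proc-C: need (2, 4) fits (5, 6); releases (1, 1), pool now (6, 7)
  proc-E: need (3, 2) fits (6, 7); releases (0, 2), pool now (6, 9)
  proc-F: need (2, 8) fits (6, 9); releases (2, 1), pool now (8, 10)
(3) Exactly 21 of the possible complete orderings are safe sequences.


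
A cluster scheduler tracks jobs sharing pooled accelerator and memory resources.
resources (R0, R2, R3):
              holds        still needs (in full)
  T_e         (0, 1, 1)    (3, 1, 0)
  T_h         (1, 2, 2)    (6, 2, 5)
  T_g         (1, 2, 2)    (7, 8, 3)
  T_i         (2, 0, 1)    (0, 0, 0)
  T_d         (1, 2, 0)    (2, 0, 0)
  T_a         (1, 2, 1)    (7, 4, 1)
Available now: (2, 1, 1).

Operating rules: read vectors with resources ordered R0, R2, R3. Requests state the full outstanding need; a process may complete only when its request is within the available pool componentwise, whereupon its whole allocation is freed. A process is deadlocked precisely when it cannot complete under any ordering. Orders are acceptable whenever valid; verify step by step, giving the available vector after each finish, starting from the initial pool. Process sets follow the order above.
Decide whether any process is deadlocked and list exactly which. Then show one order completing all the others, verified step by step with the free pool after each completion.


Deadlocked set: T_h, T_g and T_a.
Key observation: even finishing T_d, T_i, T_e leaves just (5, 4, 3) free — too little R0 for any of the remaining processes.
One completion order for the rest: T_d, T_i, T_e. Step-by-step check:
  pool = (2, 1, 1)
  T_d needs (2, 0, 0) <= (2, 1, 1) -> finishes; pool += (1, 2, 0) = (3, 3, 1)
  T_i needs (0, 0, 0) <= (3, 3, 1) -> finishes; pool += (2, 0, 1) = (5, 3, 2)
  T_e needs (3, 1, 0) <= (5, 3, 2) -> finishes; pool += (0, 1, 1) = (5, 4, 3)
None of the blocked processes ever fits:
  blocked: T_h wants (6, 2, 5), pool (5, 4, 3) — not enough R0 and R3
  blocked: T_g wants (7, 8, 3), pool (5, 4, 3) — not enough R0 and R2
  blocked: T_a wants (7, 4, 1), pool (5, 4, 3) — not enough R0


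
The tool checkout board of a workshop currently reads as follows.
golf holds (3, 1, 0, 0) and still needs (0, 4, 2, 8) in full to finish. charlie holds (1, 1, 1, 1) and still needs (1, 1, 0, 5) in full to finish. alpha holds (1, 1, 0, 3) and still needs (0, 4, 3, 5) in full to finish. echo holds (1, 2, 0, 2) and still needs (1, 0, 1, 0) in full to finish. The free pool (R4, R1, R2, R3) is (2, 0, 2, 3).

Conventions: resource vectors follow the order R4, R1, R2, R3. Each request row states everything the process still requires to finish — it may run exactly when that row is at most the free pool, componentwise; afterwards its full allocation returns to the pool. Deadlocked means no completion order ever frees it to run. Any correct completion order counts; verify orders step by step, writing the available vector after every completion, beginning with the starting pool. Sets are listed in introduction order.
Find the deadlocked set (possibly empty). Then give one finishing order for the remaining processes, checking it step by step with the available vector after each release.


The deadlocked set is golf and alpha.
Key observation: echo, charlie can finish, but then (4, 3, 3, 6) is all there is, and the blocked group's R1 demands exceed it.
One completion order for the rest: echo, charlie. Verifying each step:
  pool = (2, 0, 2, 3)
  run echo (needs (1, 0, 1, 0), free (2, 0, 2, 3)); after release of (1, 2, 0, 2) the pool is (3, 2, 2, 5)
  run charlie (needs (1, 1, 0, 5), free (3, 2, 2, 5)); after release of (1, 1, 1, 1) the pool is (4, 3, 3, 6)
None of the blocked processes ever fits:
  blocked: golf wants (0, 4, 2, 8), pool (4, 3, 3, 6) — not enough R1 and R3
  blocked: alpha wants (0, 4, 3, 5), pool (4, 3, 3, 6) — not enough R1


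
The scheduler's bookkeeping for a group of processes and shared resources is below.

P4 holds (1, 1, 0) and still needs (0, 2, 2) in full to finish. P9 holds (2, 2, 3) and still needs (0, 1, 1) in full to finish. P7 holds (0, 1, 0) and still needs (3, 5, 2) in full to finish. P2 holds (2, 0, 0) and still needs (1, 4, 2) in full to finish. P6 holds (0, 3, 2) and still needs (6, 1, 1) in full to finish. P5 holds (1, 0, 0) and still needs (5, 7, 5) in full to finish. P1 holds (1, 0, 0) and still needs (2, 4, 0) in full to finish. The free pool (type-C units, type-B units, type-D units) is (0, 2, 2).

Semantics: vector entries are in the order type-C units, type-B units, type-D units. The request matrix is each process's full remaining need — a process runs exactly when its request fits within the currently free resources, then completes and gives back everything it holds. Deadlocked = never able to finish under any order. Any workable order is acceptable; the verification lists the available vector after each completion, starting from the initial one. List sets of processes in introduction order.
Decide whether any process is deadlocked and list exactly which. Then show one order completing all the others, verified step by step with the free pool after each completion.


Nothing here is deadlocked.
Key observation: P9 can run right away; the returned allocation unlocks the remaining processes in turn.
One completion order for the rest: P9, P4, P7, P1, P2, P6, P5. Verifying each step:
  pool = (0, 2, 2)
  P9: need (0, 1, 1) fits (0, 2, 2); releases (2, 2, 3), pool now (2, 4, 5)
  P4: need (0, 2, 2) fits (2, 4, 5); releases (1, 1, 0), pool now (3, 5, 5)
  P7: need (3, 5, 2) fits (3, 5, 5); releases (0, 1, 0), pool now (3, 6, 5)
  P1: need (2, 4, 0) fits (3, 6, 5); releases (1, 0, 0), pool now (4, 6, 5)
  P2: need (1, 4, 2) fits (4, 6, 5); releases (2, 0, 0), pool now (6, 6, 5)
  P6: need (6, 1, 1) fits (6, 6, 5); releases (0, 3, 2), pool now (6, 9, 7)
  P5: need (5, 7, 5) fits (6, 9, 7); releases (1, 0, 0), pool now (7, 9, 7)


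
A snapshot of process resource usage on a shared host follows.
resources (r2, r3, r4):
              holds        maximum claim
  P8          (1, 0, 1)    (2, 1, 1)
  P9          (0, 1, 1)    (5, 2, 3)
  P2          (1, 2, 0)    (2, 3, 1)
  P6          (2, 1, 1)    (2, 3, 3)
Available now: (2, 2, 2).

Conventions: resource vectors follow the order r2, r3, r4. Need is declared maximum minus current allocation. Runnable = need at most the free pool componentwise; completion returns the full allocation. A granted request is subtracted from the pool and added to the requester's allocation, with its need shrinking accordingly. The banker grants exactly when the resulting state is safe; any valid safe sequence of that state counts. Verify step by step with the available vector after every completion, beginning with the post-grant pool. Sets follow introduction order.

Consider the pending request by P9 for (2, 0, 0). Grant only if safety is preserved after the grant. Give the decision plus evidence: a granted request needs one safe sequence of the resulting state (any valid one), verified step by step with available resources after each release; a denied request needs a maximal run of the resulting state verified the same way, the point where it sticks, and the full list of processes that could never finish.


GRANT — the state after the grant stays safe, e.g. via P6, P2, P9, P8.
Key observation: with (0, 2, 2) left after the transfer, P6 can run at once — the state stays safe.
Step-by-step check of the post-grant state:
  pool = (0, 2, 2)
  P6 needs (0, 2, 2) <= (0, 2, 2) -> finishes; pool += (2, 1, 1) = (2, 3, 3)
  P2 needs (1, 1, 1) <= (2, 3, 3) -> finishes; pool += (1, 2, 0) = (3, 5, 3)
  P9 needs (3, 1, 2) <= (3, 5, 3) -> finishes; pool += (2, 1, 1) = (5, 6, 4)
  P8 needs (1, 1, 0) <= (5, 6, 4) -> finishes; pool += (1, 0, 1) = (6, 6, 5)


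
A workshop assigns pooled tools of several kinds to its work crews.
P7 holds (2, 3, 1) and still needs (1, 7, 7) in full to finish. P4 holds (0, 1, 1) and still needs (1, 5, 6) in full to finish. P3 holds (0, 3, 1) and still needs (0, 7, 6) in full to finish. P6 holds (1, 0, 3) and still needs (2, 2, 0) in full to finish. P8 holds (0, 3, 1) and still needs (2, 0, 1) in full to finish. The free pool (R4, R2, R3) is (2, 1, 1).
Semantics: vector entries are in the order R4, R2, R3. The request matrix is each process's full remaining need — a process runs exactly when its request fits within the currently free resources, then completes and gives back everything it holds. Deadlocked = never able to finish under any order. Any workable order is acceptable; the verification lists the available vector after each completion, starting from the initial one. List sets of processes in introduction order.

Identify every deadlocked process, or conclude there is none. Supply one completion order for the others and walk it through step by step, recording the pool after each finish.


Deadlocked: P7, P4 and P3.
Key observation: the wall is R2: completing P8, P6 brings the pool only to (3, 4, 5), and all the rest need more.
The rest can finish in the order P8, P6. Step-by-step check:
  pool = (2, 1, 1)
  run P8 (needs (2, 0, 1), free (2, 1, 1)); after release of (0, 3, 1) the pool is (2, 4, 2)
  run P6 (needs (2, 2, 0), free (2, 4, 2)); after release of (1, 0, 3) the pool is (3, 4, 5)
None of the blocked processes ever fits:
  P7 still needs (1, 7, 7) but only (3, 4, 5) is free — short on R2 and R3
  P4 still needs (1, 5, 6) but only (3, 4, 5) is free — short on R2 and R3
  P3 still needs (0, 7, 6) but only (3, 4, 5) is free — short on R2 and R3


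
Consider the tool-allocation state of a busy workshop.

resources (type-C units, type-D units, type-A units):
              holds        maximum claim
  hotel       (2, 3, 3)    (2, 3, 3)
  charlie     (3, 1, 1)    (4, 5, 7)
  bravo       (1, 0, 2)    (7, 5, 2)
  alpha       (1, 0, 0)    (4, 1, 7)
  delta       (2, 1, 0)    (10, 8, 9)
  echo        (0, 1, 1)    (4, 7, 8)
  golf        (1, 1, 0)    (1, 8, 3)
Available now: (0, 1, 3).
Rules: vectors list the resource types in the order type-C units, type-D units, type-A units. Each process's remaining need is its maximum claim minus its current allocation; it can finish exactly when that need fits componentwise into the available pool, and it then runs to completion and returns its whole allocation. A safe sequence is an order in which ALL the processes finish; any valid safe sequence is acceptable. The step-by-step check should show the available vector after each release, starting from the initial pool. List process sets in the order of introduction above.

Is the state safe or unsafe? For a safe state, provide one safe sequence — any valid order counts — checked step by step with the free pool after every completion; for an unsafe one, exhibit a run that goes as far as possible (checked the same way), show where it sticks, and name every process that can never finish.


UNSAFE.
Key observation: hotel, charlie, alpha, bravo can finish, but then (7, 5, 9) is all there is, and the blocked group's type-D units demands exceed it.
The run hotel, charlie, alpha, bravo cannot be extended any further. Step-by-step check:
  pool = (0, 1, 3)
  run hotel (needs (0, 0, 0), free (0, 1, 3)); after release of (2, 3, 3) the pool is (2, 4, 6)
  run charlie (needs (1, 4, 6), free (2, 4, 6)); after release of (3, 1, 1) the pool is (5, 5, 7)
  run alpha (needs (3, 1, 7), free (5, 5, 7)); after release of (1, 0, 0) the pool is (6, 5, 7)
  run bravo (needs (6, 5, 0), free (6, 5, 7)); after release of (1, 0, 2) the pool is (7, 5, 9)
  blocked: delta wants (8, 7, 9), pool (7, 5, 9) — not enough type-C units and type-D units
  blocked: echo wants (4, 6, 7), pool (7, 5, 9) — not enough type-D units
  blocked: golf wants (0, 7, 3), pool (7, 5, 9) — not enough type-D units
Never able to finish: delta, echo and golf.


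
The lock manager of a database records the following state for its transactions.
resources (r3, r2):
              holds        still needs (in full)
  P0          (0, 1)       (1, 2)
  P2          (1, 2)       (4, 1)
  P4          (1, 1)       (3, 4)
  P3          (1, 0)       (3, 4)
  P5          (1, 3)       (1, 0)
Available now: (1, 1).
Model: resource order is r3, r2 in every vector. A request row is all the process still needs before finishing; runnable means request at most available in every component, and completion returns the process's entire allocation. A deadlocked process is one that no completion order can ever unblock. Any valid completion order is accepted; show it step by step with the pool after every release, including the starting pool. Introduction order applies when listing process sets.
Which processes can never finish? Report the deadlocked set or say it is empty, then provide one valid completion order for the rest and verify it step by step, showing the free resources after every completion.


The deadlocked set is P2, P4 and P3.
Key observation: the wall is r3: completing P5, P0 brings the pool only to (2, 5), and all the rest need more.
The rest can finish in the order P5, P0. Verifying each step:
  pool = (1, 1)
  P5: need (1, 0) fits (1, 1); releases (1, 3), pool now (2, 4)
  P0: need (1, 2) fits (2, 4); releases (0, 1), pool now (2, 5)
The blocked processes can never fit:
  blocked: P2 wants (4, 1), pool (2, 5) — not enough r3
  blocked: P4 wants (3, 4), pool (2, 5) — not enough r3
  blocked: P3 wants (3, 4), pool (2, 5) — not enough r3


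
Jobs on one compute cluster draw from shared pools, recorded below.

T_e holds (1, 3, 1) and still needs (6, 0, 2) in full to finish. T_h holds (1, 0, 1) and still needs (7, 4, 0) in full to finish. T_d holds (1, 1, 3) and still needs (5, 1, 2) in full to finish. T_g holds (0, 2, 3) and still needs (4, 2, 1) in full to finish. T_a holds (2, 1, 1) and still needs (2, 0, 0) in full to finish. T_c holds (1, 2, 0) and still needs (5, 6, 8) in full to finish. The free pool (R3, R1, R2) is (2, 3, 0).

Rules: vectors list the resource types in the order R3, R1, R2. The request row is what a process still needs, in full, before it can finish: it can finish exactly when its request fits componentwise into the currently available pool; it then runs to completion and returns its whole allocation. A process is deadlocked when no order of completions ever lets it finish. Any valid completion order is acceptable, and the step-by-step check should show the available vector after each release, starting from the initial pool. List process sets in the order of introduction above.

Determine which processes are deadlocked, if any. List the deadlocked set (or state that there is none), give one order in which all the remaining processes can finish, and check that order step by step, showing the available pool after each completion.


Deadlocked: T_e, T_h, T_d and T_c.
Key observation: once T_a, T_g finish, the pool peaks at (4, 6, 4) — and every remaining process still needs more R3 than that.
The rest can finish in the order T_a, T_g. Step-by-step check:
  pool = (2, 3, 0)
  T_a needs (2, 0, 0) <= (2, 3, 0) -> finishes; pool += (2, 1, 1) = (4, 4, 1)
  T_g needs (4, 2, 1) <= (4, 4, 1) -> finishes; pool += (0, 2, 3) = (4, 6, 4)
None of the blocked processes ever fits:
  blocked: T_e wants (6, 0, 2), pool (4, 6, 4) — not enough R3
  blocked: T_h wants (7, 4, 0), pool (4, 6, 4) — not enough R3
  blocked: T_d wants (5, 1, 2), pool (4, 6, 4) — not enough R3
  blocked: T_c wants (5, 6, 8), pool (4, 6, 4) — not enough R3 and R2


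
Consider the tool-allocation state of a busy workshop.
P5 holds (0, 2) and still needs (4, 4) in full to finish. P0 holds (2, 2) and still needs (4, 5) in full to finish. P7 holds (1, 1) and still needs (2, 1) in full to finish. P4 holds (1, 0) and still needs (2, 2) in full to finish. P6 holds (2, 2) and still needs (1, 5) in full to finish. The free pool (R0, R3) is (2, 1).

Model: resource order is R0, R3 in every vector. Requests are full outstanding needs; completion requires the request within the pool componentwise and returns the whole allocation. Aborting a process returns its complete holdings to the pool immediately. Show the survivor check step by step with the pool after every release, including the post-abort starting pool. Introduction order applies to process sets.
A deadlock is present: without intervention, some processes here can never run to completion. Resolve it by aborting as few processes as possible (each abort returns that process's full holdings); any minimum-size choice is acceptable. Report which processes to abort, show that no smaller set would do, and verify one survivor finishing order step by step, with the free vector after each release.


Minimum abort set: P0.
Key observation: P5 had no path to completion before; after the abort of P0 ((2, 2) returned), step 3 is where it fits.
Why nothing smaller works: aborting no one leaves the state deadlocked as given.
Survivors finish in the order: P4, P7, P5, P6. Verifying each step (pool after the aborts first):
  pool = (4, 3)
  P4 needs (2, 2) <= (4, 3) -> finishes; pool += (1, 0) = (5, 3)
  P7 needs (2, 1) <= (5, 3) -> finishes; pool += (1, 1) = (6, 4)
  P5 needs (4, 4) <= (6, 4) -> finishes; pool += (0, 2) = (6, 6)
  P6 needs (1, 5) <= (6, 6) -> finishes; pool += (2, 2) = (8, 8)


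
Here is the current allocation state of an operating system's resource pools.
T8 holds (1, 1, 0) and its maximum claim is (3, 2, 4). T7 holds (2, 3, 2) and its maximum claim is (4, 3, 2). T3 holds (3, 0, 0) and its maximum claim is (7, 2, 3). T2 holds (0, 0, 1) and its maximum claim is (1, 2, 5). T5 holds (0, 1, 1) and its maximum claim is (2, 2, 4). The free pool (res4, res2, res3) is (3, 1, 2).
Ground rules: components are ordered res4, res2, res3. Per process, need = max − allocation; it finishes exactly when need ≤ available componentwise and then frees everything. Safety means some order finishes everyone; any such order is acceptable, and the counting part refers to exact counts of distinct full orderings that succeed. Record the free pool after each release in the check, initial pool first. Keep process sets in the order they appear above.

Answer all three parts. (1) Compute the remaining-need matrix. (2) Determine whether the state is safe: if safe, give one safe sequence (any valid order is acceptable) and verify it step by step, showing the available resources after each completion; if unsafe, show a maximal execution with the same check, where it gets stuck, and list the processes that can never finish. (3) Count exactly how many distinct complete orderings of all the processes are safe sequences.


(1) Need matrix, components ordered res4, res2, res3:
  T8: (2, 1, 4)
  T7: (2, 0, 0)
  T3: (4, 2, 3)
  T2: (1, 2, 4)
  T5: (2, 1, 3)
(2) SAFE — a valid safe sequence is T7, T8, T3, T5, T2.
Key observation: T8 marks the first exact bind of the order: its need (2, 1, 4) fits the free (5, 4, 4) with zero slack on a requested resource.
Step-by-step check:
  pool = (3, 1, 2)
  T7: need (2, 0, 0) fits (3, 1, 2); releases (2, 3, 2), pool now (5, 4, 4)
  T8: need (2, 1, 4) fits (5, 4, 4); releases (1, 1, 0), pool now (6, 5, 4)
  T3: need (4, 2, 3) fits (6, 5, 4); releases (3, 0, 0), pool now (9, 5, 4)
  T5: need (2, 1, 3) fits (9, 5, 4); releases (0, 1, 1), pool now (9, 6, 5)
  T2: need (1, 2, 4) fits (9, 6, 5); releases (0, 0, 1), pool now (9, 6, 6)
(3) The exact count: 24 of the possible complete orderings are safe sequences.


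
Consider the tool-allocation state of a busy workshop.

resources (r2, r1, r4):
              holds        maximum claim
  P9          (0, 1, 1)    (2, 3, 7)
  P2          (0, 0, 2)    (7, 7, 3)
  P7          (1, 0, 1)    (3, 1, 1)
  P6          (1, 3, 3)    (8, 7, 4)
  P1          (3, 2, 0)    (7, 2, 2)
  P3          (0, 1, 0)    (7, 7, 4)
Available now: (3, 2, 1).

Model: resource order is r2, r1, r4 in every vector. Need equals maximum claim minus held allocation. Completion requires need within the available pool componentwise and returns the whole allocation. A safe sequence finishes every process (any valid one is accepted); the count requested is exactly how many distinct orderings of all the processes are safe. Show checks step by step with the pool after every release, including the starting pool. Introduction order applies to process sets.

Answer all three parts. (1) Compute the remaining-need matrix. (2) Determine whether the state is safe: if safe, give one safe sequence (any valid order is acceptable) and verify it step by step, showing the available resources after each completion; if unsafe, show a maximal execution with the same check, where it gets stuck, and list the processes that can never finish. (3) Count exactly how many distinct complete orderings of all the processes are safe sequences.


(1) Remaining need (order r2, r1, r4):
  P9: (2, 2, 6)
  P2: (7, 7, 1)
  P7: (2, 1, 0)
  P6: (7, 4, 1)
  P1: (4, 0, 2)
  P3: (7, 6, 4)
(2) SAFE, for example via the order P7, P1, P6, P3, P2, P9.
Key observation: reading the order forward, P1 is the first process whose need (4, 0, 2) meets the free pool (4, 2, 2) exactly on a resource it requests.
Walking it through:
  pool = (3, 2, 1)
  P7 needs (2, 1, 0) <= (3, 2, 1) -> finishes; pool += (1, 0, 1) = (4, 2, 2)
  P1 needs (4, 0, 2) <= (4, 2, 2) -> finishes; pool += (3, 2, 0) = (7, 4, 2)
  P6 needs (7, 4, 1) <= (7, 4, 2) -> finishes; pool += (1, 3, 3) = (8, 7, 5)
  P3 needs (7, 6, 4) <= (8, 7, 5) -> finishes; pool += (0, 1, 0) = (8, 8, 5)
  P2 needs (7, 7, 1) <= (8, 8, 5) -> finishes; pool += (0, 0, 2) = (8, 8, 7)
  P9 needs (2, 2, 6) <= (8, 8, 7) -> finishes; pool += (0, 1, 1) = (8, 9, 8)
(3) Exactly 3 of the possible complete orderings are safe sequences.


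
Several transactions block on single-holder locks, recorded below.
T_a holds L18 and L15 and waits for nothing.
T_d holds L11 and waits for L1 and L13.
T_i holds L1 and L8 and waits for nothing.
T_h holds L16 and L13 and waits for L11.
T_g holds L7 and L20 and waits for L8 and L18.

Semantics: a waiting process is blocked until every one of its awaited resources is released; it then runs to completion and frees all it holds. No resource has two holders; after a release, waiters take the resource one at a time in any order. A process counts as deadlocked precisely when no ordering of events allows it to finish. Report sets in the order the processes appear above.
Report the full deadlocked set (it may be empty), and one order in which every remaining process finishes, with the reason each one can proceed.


The deadlocked set is T_d and T_h.
Key observation: along T_d -> T_h -> T_d, each member waits on what the next one holds — a deadlock; no other process is dragged down with it.
One completion order for the rest: T_a, T_i, T_g.
Verifying each step:
  run T_a (it waits on nothing); releases L18 and L15
  run T_i (it waits on nothing); releases L1 and L8
  T_g: everything it awaited (L8 and L18) is free; runs, freeing L7 and L20


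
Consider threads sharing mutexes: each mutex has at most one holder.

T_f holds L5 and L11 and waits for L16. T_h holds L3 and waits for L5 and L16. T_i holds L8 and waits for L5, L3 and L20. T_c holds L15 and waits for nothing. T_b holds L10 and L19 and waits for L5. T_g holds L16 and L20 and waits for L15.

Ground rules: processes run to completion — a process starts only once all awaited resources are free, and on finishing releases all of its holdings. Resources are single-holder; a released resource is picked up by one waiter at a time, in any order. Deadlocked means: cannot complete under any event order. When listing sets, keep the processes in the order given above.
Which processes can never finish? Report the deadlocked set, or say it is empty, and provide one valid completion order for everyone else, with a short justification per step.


The deadlocked set is empty.
Key observation: the wait graph is acyclic; completion cascades from the unblocked processes through everyone else.
A valid finishing order for the others: T_c, T_g, T_f, T_h, T_i, T_b.
Walking it through:
  T_c waits on nothing -> runs at once and releases L15
  run T_g (all its waits — L15 — are resolved); releases L16 and L20
  run T_f (all its waits — L16 — are resolved); releases L5 and L11
  run T_h (all its waits — L5 and L16 — are resolved); releases L3
  run T_i (all its waits — L5, L3 and L20 — are resolved); releases L8
  run T_b (all its waits — L5 — are resolved); releases L10 and L19


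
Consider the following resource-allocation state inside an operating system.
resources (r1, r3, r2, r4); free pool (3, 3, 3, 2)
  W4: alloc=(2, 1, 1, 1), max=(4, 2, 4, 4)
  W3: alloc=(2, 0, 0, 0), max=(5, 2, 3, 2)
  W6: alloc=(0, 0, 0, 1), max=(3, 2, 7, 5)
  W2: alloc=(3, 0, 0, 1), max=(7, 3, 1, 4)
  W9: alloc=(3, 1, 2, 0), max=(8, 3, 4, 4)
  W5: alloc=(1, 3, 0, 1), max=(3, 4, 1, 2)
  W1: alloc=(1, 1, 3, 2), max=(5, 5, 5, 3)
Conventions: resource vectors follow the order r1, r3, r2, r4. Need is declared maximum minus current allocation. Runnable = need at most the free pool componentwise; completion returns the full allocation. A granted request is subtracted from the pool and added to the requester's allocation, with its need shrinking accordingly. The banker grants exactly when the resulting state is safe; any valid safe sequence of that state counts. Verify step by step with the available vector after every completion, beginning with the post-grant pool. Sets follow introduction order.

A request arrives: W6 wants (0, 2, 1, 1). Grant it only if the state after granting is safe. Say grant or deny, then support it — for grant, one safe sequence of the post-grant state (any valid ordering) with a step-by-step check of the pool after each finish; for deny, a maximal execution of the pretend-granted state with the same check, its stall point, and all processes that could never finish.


GRANT — the state after the grant stays safe, e.g. via W5, W1, W9, W4, W3, W2, W6.
Key observation: with (3, 1, 2, 1) left after the transfer, W5 can run at once — the state stays safe.
Step-by-step check of the post-grant state:
  pool = (3, 1, 2, 1)
  W5 needs (2, 1, 1, 1) <= (3, 1, 2, 1) -> finishes; pool += (1, 3, 0, 1) = (4, 4, 2, 2)
  W1 needs (4, 4, 2, 1) <= (4, 4, 2, 2) -> finishes; pool += (1, 1, 3, 2) = (5, 5, 5, 4)
  W9 needs (5, 2, 2, 4) <= (5, 5, 5, 4) -> finishes; pool += (3, 1, 2, 0) = (8, 6, 7, 4)
  W4 needs (2, 1, 3, 3) <= (8, 6, 7, 4) -> finishes; pool += (2, 1, 1, 1) = (10, 7, 8, 5)
  W3 needs (3, 2, 3, 2) <= (10, 7, 8, 5) -> finishes; pool += (2, 0, 0, 0) = (12, 7, 8, 5)
  W2 needs (4, 3, 1, 3) <= (12, 7, 8, 5) -> finishes; pool += (3, 0, 0, 1) = (15, 7, 8, 6)
  W6 needs (3, 0, 6, 3) <= (15, 7, 8, 6) -> finishes; pool += (0, 2, 1, 2) = (15, 9, 9, 8)
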